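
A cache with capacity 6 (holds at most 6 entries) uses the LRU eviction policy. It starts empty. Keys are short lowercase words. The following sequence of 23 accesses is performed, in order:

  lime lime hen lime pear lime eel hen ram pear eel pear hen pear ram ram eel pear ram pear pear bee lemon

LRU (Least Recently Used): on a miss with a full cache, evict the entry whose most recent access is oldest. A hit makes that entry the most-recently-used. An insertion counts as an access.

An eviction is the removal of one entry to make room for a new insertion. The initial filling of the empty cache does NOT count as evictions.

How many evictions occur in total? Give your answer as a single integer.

Answer: 1

Derivation:
LRU simulation (capacity=6):
  1. access lime: MISS. Cache (LRU->MRU): [lime]
  2. access lime: HIT. Cache (LRU->MRU): [lime]
  3. access hen: MISS. Cache (LRU->MRU): [lime hen]
  4. access lime: HIT. Cache (LRU->MRU): [hen lime]
  5. access pear: MISS. Cache (LRU->MRU): [hen lime pear]
  6. access lime: HIT. Cache (LRU->MRU): [hen pear lime]
  7. access eel: MISS. Cache (LRU->MRU): [hen pear lime eel]
  8. access hen: HIT. Cache (LRU->MRU): [pear lime eel hen]
  9. access ram: MISS. Cache (LRU->MRU): [pear lime eel hen ram]
  10. access pear: HIT. Cache (LRU->MRU): [lime eel hen ram pear]
  11. access eel: HIT. Cache (LRU->MRU): [lime hen ram pear eel]
  12. access pear: HIT. Cache (LRU->MRU): [lime hen ram eel pear]
  13. access hen: HIT. Cache (LRU->MRU): [lime ram eel pear hen]
  14. access pear: HIT. Cache (LRU->MRU): [lime ram eel hen pear]
  15. access ram: HIT. Cache (LRU->MRU): [lime eel hen pear ram]
  16. access ram: HIT. Cache (LRU->MRU): [lime eel hen pear ram]
  17. access eel: HIT. Cache (LRU->MRU): [lime hen pear ram eel]
  18. access pear: HIT. Cache (LRU->MRU): [lime hen ram eel pear]
  19. access ram: HIT. Cache (LRU->MRU): [lime hen eel pear ram]
  20. access pear: HIT. Cache (LRU->MRU): [lime hen eel ram pear]
  21. access pear: HIT. Cache (LRU->MRU): [lime hen eel ram pear]
  22. access bee: MISS. Cache (LRU->MRU): [lime hen eel ram pear bee]
  23. access lemon: MISS, evict lime. Cache (LRU->MRU): [hen eel ram pear bee lemon]
Total: 16 hits, 7 misses, 1 evictions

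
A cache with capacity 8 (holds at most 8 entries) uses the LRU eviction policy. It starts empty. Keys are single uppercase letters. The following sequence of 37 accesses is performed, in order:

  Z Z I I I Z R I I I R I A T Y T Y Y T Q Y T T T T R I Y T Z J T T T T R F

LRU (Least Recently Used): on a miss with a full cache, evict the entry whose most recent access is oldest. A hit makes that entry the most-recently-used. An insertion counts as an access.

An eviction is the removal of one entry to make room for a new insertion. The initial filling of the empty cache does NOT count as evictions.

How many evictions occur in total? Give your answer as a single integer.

Answer: 1

Derivation:
LRU simulation (capacity=8):
  1. access Z: MISS. Cache (LRU->MRU): [Z]
  2. access Z: HIT. Cache (LRU->MRU): [Z]
  3. access I: MISS. Cache (LRU->MRU): [Z I]
  4. access I: HIT. Cache (LRU->MRU): [Z I]
  5. access I: HIT. Cache (LRU->MRU): [Z I]
  6. access Z: HIT. Cache (LRU->MRU): [I Z]
  7. access R: MISS. Cache (LRU->MRU): [I Z R]
  8. access I: HIT. Cache (LRU->MRU): [Z R I]
  9. access I: HIT. Cache (LRU->MRU): [Z R I]
  10. access I: HIT. Cache (LRU->MRU): [Z R I]
  11. access R: HIT. Cache (LRU->MRU): [Z I R]
  12. access I: HIT. Cache (LRU->MRU): [Z R I]
  13. access A: MISS. Cache (LRU->MRU): [Z R I A]
  14. access T: MISS. Cache (LRU->MRU): [Z R I A T]
  15. access Y: MISS. Cache (LRU->MRU): [Z R I A T Y]
  16. access T: HIT. Cache (LRU->MRU): [Z R I A Y T]
  17. access Y: HIT. Cache (LRU->MRU): [Z R I A T Y]
  18. access Y: HIT. Cache (LRU->MRU): [Z R I A T Y]
  19. access T: HIT. Cache (LRU->MRU): [Z R I A Y T]
  20. access Q: MISS. Cache (LRU->MRU): [Z R I A Y T Q]
  21. access Y: HIT. Cache (LRU->MRU): [Z R I A T Q Y]
  22. access T: HIT. Cache (LRU->MRU): [Z R I A Q Y T]
  23. access T: HIT. Cache (LRU->MRU): [Z R I A Q Y T]
  24. access T: HIT. Cache (LRU->MRU): [Z R I A Q Y T]
  25. access T: HIT. Cache (LRU->MRU): [Z R I A Q Y T]
  26. access R: HIT. Cache (LRU->MRU): [Z I A Q Y T R]
  27. access I: HIT. Cache (LRU->MRU): [Z A Q Y T R I]
  28. access Y: HIT. Cache (LRU->MRU): [Z A Q T R I Y]
  29. access T: HIT. Cache (LRU->MRU): [Z A Q R I Y T]
  30. access Z: HIT. Cache (LRU->MRU): [A Q R I Y T Z]
  31. access J: MISS. Cache (LRU->MRU): [A Q R I Y T Z J]
  32. access T: HIT. Cache (LRU->MRU): [A Q R I Y Z J T]
  33. access T: HIT. Cache (LRU->MRU): [A Q R I Y Z J T]
  34. access T: HIT. Cache (LRU->MRU): [A Q R I Y Z J T]
  35. access T: HIT. Cache (LRU->MRU): [A Q R I Y Z J T]
  36. access R: HIT. Cache (LRU->MRU): [A Q I Y Z J T R]
  37. access F: MISS, evict A. Cache (LRU->MRU): [Q I Y Z J T R F]
Total: 28 hits, 9 misses, 1 evictions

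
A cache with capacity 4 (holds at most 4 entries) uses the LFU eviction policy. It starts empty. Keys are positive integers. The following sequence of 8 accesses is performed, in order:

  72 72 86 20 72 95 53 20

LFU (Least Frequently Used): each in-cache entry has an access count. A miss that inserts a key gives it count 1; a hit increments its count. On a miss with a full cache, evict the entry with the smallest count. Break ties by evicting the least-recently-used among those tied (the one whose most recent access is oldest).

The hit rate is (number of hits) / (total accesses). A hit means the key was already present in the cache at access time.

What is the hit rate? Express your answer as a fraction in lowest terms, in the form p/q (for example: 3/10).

Answer: 3/8

Derivation:
LFU simulation (capacity=4):
  1. access 72: MISS. Cache: [72(c=1)]
  2. access 72: HIT, count now 2. Cache: [72(c=2)]
  3. access 86: MISS. Cache: [86(c=1) 72(c=2)]
  4. access 20: MISS. Cache: [86(c=1) 20(c=1) 72(c=2)]
  5. access 72: HIT, count now 3. Cache: [86(c=1) 20(c=1) 72(c=3)]
  6. access 95: MISS. Cache: [86(c=1) 20(c=1) 95(c=1) 72(c=3)]
  7. access 53: MISS, evict 86(c=1). Cache: [20(c=1) 95(c=1) 53(c=1) 72(c=3)]
  8. access 20: HIT, count now 2. Cache: [95(c=1) 53(c=1) 20(c=2) 72(c=3)]
Total: 3 hits, 5 misses, 1 evictions

Hit rate = 3/8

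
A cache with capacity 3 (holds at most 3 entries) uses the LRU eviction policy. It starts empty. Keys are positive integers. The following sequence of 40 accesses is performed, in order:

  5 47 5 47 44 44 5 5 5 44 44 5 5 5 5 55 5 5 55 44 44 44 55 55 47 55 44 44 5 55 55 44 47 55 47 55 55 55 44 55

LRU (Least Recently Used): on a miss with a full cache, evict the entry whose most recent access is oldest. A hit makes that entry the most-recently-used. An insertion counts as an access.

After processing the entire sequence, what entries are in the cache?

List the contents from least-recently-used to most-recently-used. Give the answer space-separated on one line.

Answer: 47 44 55

Derivation:
LRU simulation (capacity=3):
  1. access 5: MISS. Cache (LRU->MRU): [5]
  2. access 47: MISS. Cache (LRU->MRU): [5 47]
  3. access 5: HIT. Cache (LRU->MRU): [47 5]
  4. access 47: HIT. Cache (LRU->MRU): [5 47]
  5. access 44: MISS. Cache (LRU->MRU): [5 47 44]
  6. access 44: HIT. Cache (LRU->MRU): [5 47 44]
  7. access 5: HIT. Cache (LRU->MRU): [47 44 5]
  8. access 5: HIT. Cache (LRU->MRU): [47 44 5]
  9. access 5: HIT. Cache (LRU->MRU): [47 44 5]
  10. access 44: HIT. Cache (LRU->MRU): [47 5 44]
  11. access 44: HIT. Cache (LRU->MRU): [47 5 44]
  12. access 5: HIT. Cache (LRU->MRU): [47 44 5]
  13. access 5: HIT. Cache (LRU->MRU): [47 44 5]
  14. access 5: HIT. Cache (LRU->MRU): [47 44 5]
  15. access 5: HIT. Cache (LRU->MRU): [47 44 5]
  16. access 55: MISS, evict 47. Cache (LRU->MRU): [44 5 55]
  17. access 5: HIT. Cache (LRU->MRU): [44 55 5]
  18. access 5: HIT. Cache (LRU->MRU): [44 55 5]
  19. access 55: HIT. Cache (LRU->MRU): [44 5 55]
  20. access 44: HIT. Cache (LRU->MRU): [5 55 44]
  21. access 44: HIT. Cache (LRU->MRU): [5 55 44]
  22. access 44: HIT. Cache (LRU->MRU): [5 55 44]
  23. access 55: HIT. Cache (LRU->MRU): [5 44 55]
  24. access 55: HIT. Cache (LRU->MRU): [5 44 55]
  25. access 47: MISS, evict 5. Cache (LRU->MRU): [44 55 47]
  26. access 55: HIT. Cache (LRU->MRU): [44 47 55]
  27. access 44: HIT. Cache (LRU->MRU): [47 55 44]
  28. access 44: HIT. Cache (LRU->MRU): [47 55 44]
  29. access 5: MISS, evict 47. Cache (LRU->MRU): [55 44 5]
  30. access 55: HIT. Cache (LRU->MRU): [44 5 55]
  31. access 55: HIT. Cache (LRU->MRU): [44 5 55]
  32. access 44: HIT. Cache (LRU->MRU): [5 55 44]
  33. access 47: MISS, evict 5. Cache (LRU->MRU): [55 44 47]
  34. access 55: HIT. Cache (LRU->MRU): [44 47 55]
  35. access 47: HIT. Cache (LRU->MRU): [44 55 47]
  36. access 55: HIT. Cache (LRU->MRU): [44 47 55]
  37. access 55: HIT. Cache (LRU->MRU): [44 47 55]
  38. access 55: HIT. Cache (LRU->MRU): [44 47 55]
  39. access 44: HIT. Cache (LRU->MRU): [47 55 44]
  40. access 55: HIT. Cache (LRU->MRU): [47 44 55]
Total: 33 hits, 7 misses, 4 evictions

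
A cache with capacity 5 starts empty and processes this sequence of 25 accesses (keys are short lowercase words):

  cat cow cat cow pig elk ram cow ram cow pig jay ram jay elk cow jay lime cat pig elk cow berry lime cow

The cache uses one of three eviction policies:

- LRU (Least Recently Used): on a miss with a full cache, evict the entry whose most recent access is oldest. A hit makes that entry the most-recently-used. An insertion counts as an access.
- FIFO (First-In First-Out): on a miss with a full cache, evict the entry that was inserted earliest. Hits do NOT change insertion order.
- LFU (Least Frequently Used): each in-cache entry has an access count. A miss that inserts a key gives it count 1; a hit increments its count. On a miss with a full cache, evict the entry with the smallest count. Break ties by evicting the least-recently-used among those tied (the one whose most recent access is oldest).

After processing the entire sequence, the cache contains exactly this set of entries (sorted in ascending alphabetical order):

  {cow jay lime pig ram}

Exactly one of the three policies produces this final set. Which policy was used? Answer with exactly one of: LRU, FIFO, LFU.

Simulating under each policy and comparing final sets:
  LRU: final set = {berry cow elk lime pig} -> differs
  FIFO: final set = {berry cow elk lime pig} -> differs
  LFU: final set = {cow jay lime pig ram} -> MATCHES target
Only LFU produces the target set.

Answer: LFU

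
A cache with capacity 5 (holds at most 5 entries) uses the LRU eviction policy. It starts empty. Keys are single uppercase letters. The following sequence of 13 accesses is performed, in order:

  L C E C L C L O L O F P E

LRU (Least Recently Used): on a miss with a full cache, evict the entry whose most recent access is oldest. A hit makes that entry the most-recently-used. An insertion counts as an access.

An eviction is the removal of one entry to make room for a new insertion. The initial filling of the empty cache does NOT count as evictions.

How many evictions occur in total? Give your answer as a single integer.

LRU simulation (capacity=5):
  1. access L: MISS. Cache (LRU->MRU): [L]
  2. access C: MISS. Cache (LRU->MRU): [L C]
  3. access E: MISS. Cache (LRU->MRU): [L C E]
  4. access C: HIT. Cache (LRU->MRU): [L E C]
  5. access L: HIT. Cache (LRU->MRU): [E C L]
  6. access C: HIT. Cache (LRU->MRU): [E L C]
  7. access L: HIT. Cache (LRU->MRU): [E C L]
  8. access O: MISS. Cache (LRU->MRU): [E C L O]
  9. access L: HIT. Cache (LRU->MRU): [E C O L]
  10. access O: HIT. Cache (LRU->MRU): [E C L O]
  11. access F: MISS. Cache (LRU->MRU): [E C L O F]
  12. access P: MISS, evict E. Cache (LRU->MRU): [C L O F P]
  13. access E: MISS, evict C. Cache (LRU->MRU): [L O F P E]
Total: 6 hits, 7 misses, 2 evictions

Answer: 2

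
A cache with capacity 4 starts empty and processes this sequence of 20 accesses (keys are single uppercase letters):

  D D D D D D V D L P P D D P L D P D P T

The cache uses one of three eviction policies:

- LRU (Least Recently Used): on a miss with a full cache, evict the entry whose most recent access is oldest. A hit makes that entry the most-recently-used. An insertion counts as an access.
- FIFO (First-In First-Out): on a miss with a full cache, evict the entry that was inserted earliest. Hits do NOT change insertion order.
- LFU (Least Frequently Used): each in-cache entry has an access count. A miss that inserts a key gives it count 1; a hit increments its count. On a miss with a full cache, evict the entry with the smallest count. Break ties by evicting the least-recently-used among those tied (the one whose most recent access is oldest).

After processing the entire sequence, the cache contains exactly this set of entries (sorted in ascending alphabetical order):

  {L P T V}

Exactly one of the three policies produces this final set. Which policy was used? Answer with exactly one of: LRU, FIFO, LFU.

Answer: FIFO

Derivation:
Simulating under each policy and comparing final sets:
  LRU: final set = {D L P T} -> differs
  FIFO: final set = {L P T V} -> MATCHES target
  LFU: final set = {D L P T} -> differs
Only FIFO produces the target set.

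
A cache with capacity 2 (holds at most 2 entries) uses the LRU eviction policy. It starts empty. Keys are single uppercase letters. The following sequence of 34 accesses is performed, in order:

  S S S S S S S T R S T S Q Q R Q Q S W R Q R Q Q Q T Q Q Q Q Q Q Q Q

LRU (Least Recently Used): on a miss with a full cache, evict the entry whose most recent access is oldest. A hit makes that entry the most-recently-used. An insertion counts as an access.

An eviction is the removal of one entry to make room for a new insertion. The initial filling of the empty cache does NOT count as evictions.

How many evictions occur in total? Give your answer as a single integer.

Answer: 10

Derivation:
LRU simulation (capacity=2):
  1. access S: MISS. Cache (LRU->MRU): [S]
  2. access S: HIT. Cache (LRU->MRU): [S]
  3. access S: HIT. Cache (LRU->MRU): [S]
  4. access S: HIT. Cache (LRU->MRU): [S]
  5. access S: HIT. Cache (LRU->MRU): [S]
  6. access S: HIT. Cache (LRU->MRU): [S]
  7. access S: HIT. Cache (LRU->MRU): [S]
  8. access T: MISS. Cache (LRU->MRU): [S T]
  9. access R: MISS, evict S. Cache (LRU->MRU): [T R]
  10. access S: MISS, evict T. Cache (LRU->MRU): [R S]
  11. access T: MISS, evict R. Cache (LRU->MRU): [S T]
  12. access S: HIT. Cache (LRU->MRU): [T S]
  13. access Q: MISS, evict T. Cache (LRU->MRU): [S Q]
  14. access Q: HIT. Cache (LRU->MRU): [S Q]
  15. access R: MISS, evict S. Cache (LRU->MRU): [Q R]
  16. access Q: HIT. Cache (LRU->MRU): [R Q]
  17. access Q: HIT. Cache (LRU->MRU): [R Q]
  18. access S: MISS, evict R. Cache (LRU->MRU): [Q S]
  19. access W: MISS, evict Q. Cache (LRU->MRU): [S W]
  20. access R: MISS, evict S. Cache (LRU->MRU): [W R]
  21. access Q: MISS, evict W. Cache (LRU->MRU): [R Q]
  22. access R: HIT. Cache (LRU->MRU): [Q R]
  23. access Q: HIT. Cache (LRU->MRU): [R Q]
  24. access Q: HIT. Cache (LRU->MRU): [R Q]
  25. access Q: HIT. Cache (LRU->MRU): [R Q]
  26. access T: MISS, evict R. Cache (LRU->MRU): [Q T]
  27. access Q: HIT. Cache (LRU->MRU): [T Q]
  28. access Q: HIT. Cache (LRU->MRU): [T Q]
  29. access Q: HIT. Cache (LRU->MRU): [T Q]
  30. access Q: HIT. Cache (LRU->MRU): [T Q]
  31. access Q: HIT. Cache (LRU->MRU): [T Q]
  32. access Q: HIT. Cache (LRU->MRU): [T Q]
  33. access Q: HIT. Cache (LRU->MRU): [T Q]
  34. access Q: HIT. Cache (LRU->MRU): [T Q]
Total: 22 hits, 12 misses, 10 evictions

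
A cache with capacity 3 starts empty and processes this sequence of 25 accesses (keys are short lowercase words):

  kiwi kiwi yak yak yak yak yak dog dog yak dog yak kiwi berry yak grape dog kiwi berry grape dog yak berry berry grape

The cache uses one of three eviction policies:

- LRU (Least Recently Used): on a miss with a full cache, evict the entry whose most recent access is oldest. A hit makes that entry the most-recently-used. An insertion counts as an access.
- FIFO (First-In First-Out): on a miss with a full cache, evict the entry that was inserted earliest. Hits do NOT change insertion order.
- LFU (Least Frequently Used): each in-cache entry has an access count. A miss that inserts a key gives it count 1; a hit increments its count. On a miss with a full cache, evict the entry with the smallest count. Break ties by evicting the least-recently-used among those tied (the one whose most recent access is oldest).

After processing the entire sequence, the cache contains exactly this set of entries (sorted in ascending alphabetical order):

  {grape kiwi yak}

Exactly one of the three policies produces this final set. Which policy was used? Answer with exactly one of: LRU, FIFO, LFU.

Answer: LFU

Derivation:
Simulating under each policy and comparing final sets:
  LRU: final set = {berry grape yak} -> differs
  FIFO: final set = {berry grape yak} -> differs
  LFU: final set = {grape kiwi yak} -> MATCHES target
Only LFU produces the target set.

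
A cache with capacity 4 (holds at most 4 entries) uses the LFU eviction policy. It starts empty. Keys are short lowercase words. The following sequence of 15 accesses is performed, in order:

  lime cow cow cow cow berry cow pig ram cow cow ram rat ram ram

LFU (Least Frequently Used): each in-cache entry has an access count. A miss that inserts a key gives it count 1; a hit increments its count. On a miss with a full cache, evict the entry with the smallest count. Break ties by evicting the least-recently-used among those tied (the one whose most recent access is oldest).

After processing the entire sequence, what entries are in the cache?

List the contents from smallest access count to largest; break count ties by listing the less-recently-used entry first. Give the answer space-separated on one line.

Answer: pig rat ram cow

Derivation:
LFU simulation (capacity=4):
  1. access lime: MISS. Cache: [lime(c=1)]
  2. access cow: MISS. Cache: [lime(c=1) cow(c=1)]
  3. access cow: HIT, count now 2. Cache: [lime(c=1) cow(c=2)]
  4. access cow: HIT, count now 3. Cache: [lime(c=1) cow(c=3)]
  5. access cow: HIT, count now 4. Cache: [lime(c=1) cow(c=4)]
  6. access berry: MISS. Cache: [lime(c=1) berry(c=1) cow(c=4)]
  7. access cow: HIT, count now 5. Cache: [lime(c=1) berry(c=1) cow(c=5)]
  8. access pig: MISS. Cache: [lime(c=1) berry(c=1) pig(c=1) cow(c=5)]
  9. access ram: MISS, evict lime(c=1). Cache: [berry(c=1) pig(c=1) ram(c=1) cow(c=5)]
  10. access cow: HIT, count now 6. Cache: [berry(c=1) pig(c=1) ram(c=1) cow(c=6)]
  11. access cow: HIT, count now 7. Cache: [berry(c=1) pig(c=1) ram(c=1) cow(c=7)]
  12. access ram: HIT, count now 2. Cache: [berry(c=1) pig(c=1) ram(c=2) cow(c=7)]
  13. access rat: MISS, evict berry(c=1). Cache: [pig(c=1) rat(c=1) ram(c=2) cow(c=7)]
  14. access ram: HIT, count now 3. Cache: [pig(c=1) rat(c=1) ram(c=3) cow(c=7)]
  15. access ram: HIT, count now 4. Cache: [pig(c=1) rat(c=1) ram(c=4) cow(c=7)]
Total: 9 hits, 6 misses, 2 evictions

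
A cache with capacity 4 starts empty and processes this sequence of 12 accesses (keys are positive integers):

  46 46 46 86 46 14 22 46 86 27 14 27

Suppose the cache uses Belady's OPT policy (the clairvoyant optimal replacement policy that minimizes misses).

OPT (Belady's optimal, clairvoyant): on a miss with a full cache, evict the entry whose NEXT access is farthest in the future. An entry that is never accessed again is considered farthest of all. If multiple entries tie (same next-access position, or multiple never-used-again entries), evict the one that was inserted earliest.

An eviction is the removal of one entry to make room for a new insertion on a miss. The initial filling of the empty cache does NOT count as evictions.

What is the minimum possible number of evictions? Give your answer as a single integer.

OPT (Belady) simulation (capacity=4):
  1. access 46: MISS. Cache: [46]
  2. access 46: HIT. Next use of 46: step 3. Cache: [46]
  3. access 46: HIT. Next use of 46: step 5. Cache: [46]
  4. access 86: MISS. Cache: [46 86]
  5. access 46: HIT. Next use of 46: step 8. Cache: [46 86]
  6. access 14: MISS. Cache: [46 86 14]
  7. access 22: MISS. Cache: [46 86 14 22]
  8. access 46: HIT. Next use of 46: never. Cache: [46 86 14 22]
  9. access 86: HIT. Next use of 86: never. Cache: [46 86 14 22]
  10. access 27: MISS, evict 46 (next use: never). Cache: [86 14 22 27]
  11. access 14: HIT. Next use of 14: never. Cache: [86 14 22 27]
  12. access 27: HIT. Next use of 27: never. Cache: [86 14 22 27]
Total: 7 hits, 5 misses, 1 evictions

Answer: 1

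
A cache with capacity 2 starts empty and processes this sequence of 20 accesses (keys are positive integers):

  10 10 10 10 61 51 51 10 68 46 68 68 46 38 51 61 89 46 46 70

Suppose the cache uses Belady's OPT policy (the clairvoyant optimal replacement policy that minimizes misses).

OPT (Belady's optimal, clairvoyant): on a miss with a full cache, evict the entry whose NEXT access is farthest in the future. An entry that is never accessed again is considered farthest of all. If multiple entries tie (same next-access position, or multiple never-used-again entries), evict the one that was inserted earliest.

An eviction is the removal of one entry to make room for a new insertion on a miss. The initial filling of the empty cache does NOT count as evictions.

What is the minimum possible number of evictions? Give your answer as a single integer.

OPT (Belady) simulation (capacity=2):
  1. access 10: MISS. Cache: [10]
  2. access 10: HIT. Next use of 10: step 3. Cache: [10]
  3. access 10: HIT. Next use of 10: step 4. Cache: [10]
  4. access 10: HIT. Next use of 10: step 8. Cache: [10]
  5. access 61: MISS. Cache: [10 61]
  6. access 51: MISS, evict 61 (next use: step 16). Cache: [10 51]
  7. access 51: HIT. Next use of 51: step 15. Cache: [10 51]
  8. access 10: HIT. Next use of 10: never. Cache: [10 51]
  9. access 68: MISS, evict 10 (next use: never). Cache: [51 68]
  10. access 46: MISS, evict 51 (next use: step 15). Cache: [68 46]
  11. access 68: HIT. Next use of 68: step 12. Cache: [68 46]
  12. access 68: HIT. Next use of 68: never. Cache: [68 46]
  13. access 46: HIT. Next use of 46: step 18. Cache: [68 46]
  14. access 38: MISS, evict 68 (next use: never). Cache: [46 38]
  15. access 51: MISS, evict 38 (next use: never). Cache: [46 51]
  16. access 61: MISS, evict 51 (next use: never). Cache: [46 61]
  17. access 89: MISS, evict 61 (next use: never). Cache: [46 89]
  18. access 46: HIT. Next use of 46: step 19. Cache: [46 89]
  19. access 46: HIT. Next use of 46: never. Cache: [46 89]
  20. access 70: MISS, evict 46 (next use: never). Cache: [89 70]
Total: 10 hits, 10 misses, 8 evictions

Answer: 8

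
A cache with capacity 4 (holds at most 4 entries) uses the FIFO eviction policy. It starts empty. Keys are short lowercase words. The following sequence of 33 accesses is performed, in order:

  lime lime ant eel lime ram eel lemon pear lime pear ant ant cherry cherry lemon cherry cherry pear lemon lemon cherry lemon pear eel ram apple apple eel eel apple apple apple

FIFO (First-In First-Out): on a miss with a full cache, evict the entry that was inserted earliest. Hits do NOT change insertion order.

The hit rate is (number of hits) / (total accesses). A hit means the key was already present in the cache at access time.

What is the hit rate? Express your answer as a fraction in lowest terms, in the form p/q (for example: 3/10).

Answer: 19/33

Derivation:
FIFO simulation (capacity=4):
  1. access lime: MISS. Cache (old->new): [lime]
  2. access lime: HIT. Cache (old->new): [lime]
  3. access ant: MISS. Cache (old->new): [lime ant]
  4. access eel: MISS. Cache (old->new): [lime ant eel]
  5. access lime: HIT. Cache (old->new): [lime ant eel]
  6. access ram: MISS. Cache (old->new): [lime ant eel ram]
  7. access eel: HIT. Cache (old->new): [lime ant eel ram]
  8. access lemon: MISS, evict lime. Cache (old->new): [ant eel ram lemon]
  9. access pear: MISS, evict ant. Cache (old->new): [eel ram lemon pear]
  10. access lime: MISS, evict eel. Cache (old->new): [ram lemon pear lime]
  11. access pear: HIT. Cache (old->new): [ram lemon pear lime]
  12. access ant: MISS, evict ram. Cache (old->new): [lemon pear lime ant]
  13. access ant: HIT. Cache (old->new): [lemon pear lime ant]
  14. access cherry: MISS, evict lemon. Cache (old->new): [pear lime ant cherry]
  15. access cherry: HIT. Cache (old->new): [pear lime ant cherry]
  16. access lemon: MISS, evict pear. Cache (old->new): [lime ant cherry lemon]
  17. access cherry: HIT. Cache (old->new): [lime ant cherry lemon]
  18. access cherry: HIT. Cache (old->new): [lime ant cherry lemon]
  19. access pear: MISS, evict lime. Cache (old->new): [ant cherry lemon pear]
  20. access lemon: HIT. Cache (old->new): [ant cherry lemon pear]
  21. access lemon: HIT. Cache (old->new): [ant cherry lemon pear]
  22. access cherry: HIT. Cache (old->new): [ant cherry lemon pear]
  23. access lemon: HIT. Cache (old->new): [ant cherry lemon pear]
  24. access pear: HIT. Cache (old->new): [ant cherry lemon pear]
  25. access eel: MISS, evict ant. Cache (old->new): [cherry lemon pear eel]
  26. access ram: MISS, evict cherry. Cache (old->new): [lemon pear eel ram]
  27. access apple: MISS, evict lemon. Cache (old->new): [pear eel ram apple]
  28. access apple: HIT. Cache (old->new): [pear eel ram apple]
  29. access eel: HIT. Cache (old->new): [pear eel ram apple]
  30. access eel: HIT. Cache (old->new): [pear eel ram apple]
  31. access apple: HIT. Cache (old->new): [pear eel ram apple]
  32. access apple: HIT. Cache (old->new): [pear eel ram apple]
  33. access apple: HIT. Cache (old->new): [pear eel ram apple]
Total: 19 hits, 14 misses, 10 evictions

Hit rate = 19/33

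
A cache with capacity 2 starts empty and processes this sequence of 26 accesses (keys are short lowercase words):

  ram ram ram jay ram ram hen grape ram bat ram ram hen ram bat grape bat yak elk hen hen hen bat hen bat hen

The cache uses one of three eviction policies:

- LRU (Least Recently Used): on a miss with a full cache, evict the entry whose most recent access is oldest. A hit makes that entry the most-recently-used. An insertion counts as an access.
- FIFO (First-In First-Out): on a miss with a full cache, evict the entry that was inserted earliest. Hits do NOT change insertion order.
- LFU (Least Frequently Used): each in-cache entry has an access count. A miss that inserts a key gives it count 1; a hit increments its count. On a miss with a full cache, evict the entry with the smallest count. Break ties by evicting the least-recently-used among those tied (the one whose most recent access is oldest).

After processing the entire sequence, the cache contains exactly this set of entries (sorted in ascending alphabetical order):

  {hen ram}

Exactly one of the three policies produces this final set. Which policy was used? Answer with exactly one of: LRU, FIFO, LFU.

Simulating under each policy and comparing final sets:
  LRU: final set = {bat hen} -> differs
  FIFO: final set = {bat hen} -> differs
  LFU: final set = {hen ram} -> MATCHES target
Only LFU produces the target set.

Answer: LFU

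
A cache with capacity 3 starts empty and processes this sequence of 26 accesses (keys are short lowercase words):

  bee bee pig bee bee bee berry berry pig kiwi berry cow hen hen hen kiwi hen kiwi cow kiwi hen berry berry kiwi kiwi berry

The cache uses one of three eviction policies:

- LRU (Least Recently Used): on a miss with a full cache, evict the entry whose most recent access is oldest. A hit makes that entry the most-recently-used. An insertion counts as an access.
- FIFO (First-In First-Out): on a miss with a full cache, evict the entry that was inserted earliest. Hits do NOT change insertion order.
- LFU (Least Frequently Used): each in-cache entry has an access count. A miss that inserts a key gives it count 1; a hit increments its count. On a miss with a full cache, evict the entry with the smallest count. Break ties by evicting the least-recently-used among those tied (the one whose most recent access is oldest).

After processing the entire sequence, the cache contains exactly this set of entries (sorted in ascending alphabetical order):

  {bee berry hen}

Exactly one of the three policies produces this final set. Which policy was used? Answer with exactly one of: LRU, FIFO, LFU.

Answer: LFU

Derivation:
Simulating under each policy and comparing final sets:
  LRU: final set = {berry hen kiwi} -> differs
  FIFO: final set = {berry hen kiwi} -> differs
  LFU: final set = {bee berry hen} -> MATCHES target
Only LFU produces the target set.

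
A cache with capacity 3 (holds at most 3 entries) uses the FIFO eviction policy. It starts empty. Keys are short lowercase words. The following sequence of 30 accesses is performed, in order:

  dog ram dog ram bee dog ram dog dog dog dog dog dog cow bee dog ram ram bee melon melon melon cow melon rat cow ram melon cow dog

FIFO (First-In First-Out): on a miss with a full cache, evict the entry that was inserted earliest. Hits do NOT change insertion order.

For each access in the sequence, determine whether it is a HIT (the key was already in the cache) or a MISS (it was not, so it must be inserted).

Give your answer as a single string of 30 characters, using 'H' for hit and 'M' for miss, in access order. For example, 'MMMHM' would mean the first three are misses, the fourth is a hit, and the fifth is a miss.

Answer: MMHHMHHHHHHHHMHMMHMMHHMHMHMMMM

Derivation:
FIFO simulation (capacity=3):
  1. access dog: MISS. Cache (old->new): [dog]
  2. access ram: MISS. Cache (old->new): [dog ram]
  3. access dog: HIT. Cache (old->new): [dog ram]
  4. access ram: HIT. Cache (old->new): [dog ram]
  5. access bee: MISS. Cache (old->new): [dog ram bee]
  6. access dog: HIT. Cache (old->new): [dog ram bee]
  7. access ram: HIT. Cache (old->new): [dog ram bee]
  8. access dog: HIT. Cache (old->new): [dog ram bee]
  9. access dog: HIT. Cache (old->new): [dog ram bee]
  10. access dog: HIT. Cache (old->new): [dog ram bee]
  11. access dog: HIT. Cache (old->new): [dog ram bee]
  12. access dog: HIT. Cache (old->new): [dog ram bee]
  13. access dog: HIT. Cache (old->new): [dog ram bee]
  14. access cow: MISS, evict dog. Cache (old->new): [ram bee cow]
  15. access bee: HIT. Cache (old->new): [ram bee cow]
  16. access dog: MISS, evict ram. Cache (old->new): [bee cow dog]
  17. access ram: MISS, evict bee. Cache (old->new): [cow dog ram]
  18. access ram: HIT. Cache (old->new): [cow dog ram]
  19. access bee: MISS, evict cow. Cache (old->new): [dog ram bee]
  20. access melon: MISS, evict dog. Cache (old->new): [ram bee melon]
  21. access melon: HIT. Cache (old->new): [ram bee melon]
  22. access melon: HIT. Cache (old->new): [ram bee melon]
  23. access cow: MISS, evict ram. Cache (old->new): [bee melon cow]
  24. access melon: HIT. Cache (old->new): [bee melon cow]
  25. access rat: MISS, evict bee. Cache (old->new): [melon cow rat]
  26. access cow: HIT. Cache (old->new): [melon cow rat]
  27. access ram: MISS, evict melon. Cache (old->new): [cow rat ram]
  28. access melon: MISS, evict cow. Cache (old->new): [rat ram melon]
  29. access cow: MISS, evict rat. Cache (old->new): [ram melon cow]
  30. access dog: MISS, evict ram. Cache (old->new): [melon cow dog]
Total: 16 hits, 14 misses, 11 evictions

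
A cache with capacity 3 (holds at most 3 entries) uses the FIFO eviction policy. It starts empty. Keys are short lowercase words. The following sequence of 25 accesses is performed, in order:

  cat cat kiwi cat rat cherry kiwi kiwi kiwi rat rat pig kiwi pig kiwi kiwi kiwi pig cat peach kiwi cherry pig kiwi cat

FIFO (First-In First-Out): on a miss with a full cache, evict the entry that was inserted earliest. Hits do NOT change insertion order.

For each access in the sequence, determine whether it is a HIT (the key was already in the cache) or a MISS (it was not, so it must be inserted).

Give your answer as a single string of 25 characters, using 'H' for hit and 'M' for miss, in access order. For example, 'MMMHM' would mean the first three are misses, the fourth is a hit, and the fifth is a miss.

Answer: MHMHMMHHHHHMMHHHHHMMHMMMM

Derivation:
FIFO simulation (capacity=3):
  1. access cat: MISS. Cache (old->new): [cat]
  2. access cat: HIT. Cache (old->new): [cat]
  3. access kiwi: MISS. Cache (old->new): [cat kiwi]
  4. access cat: HIT. Cache (old->new): [cat kiwi]
  5. access rat: MISS. Cache (old->new): [cat kiwi rat]
  6. access cherry: MISS, evict cat. Cache (old->new): [kiwi rat cherry]
  7. access kiwi: HIT. Cache (old->new): [kiwi rat cherry]
  8. access kiwi: HIT. Cache (old->new): [kiwi rat cherry]
  9. access kiwi: HIT. Cache (old->new): [kiwi rat cherry]
  10. access rat: HIT. Cache (old->new): [kiwi rat cherry]
  11. access rat: HIT. Cache (old->new): [kiwi rat cherry]
  12. access pig: MISS, evict kiwi. Cache (old->new): [rat cherry pig]
  13. access kiwi: MISS, evict rat. Cache (old->new): [cherry pig kiwi]
  14. access pig: HIT. Cache (old->new): [cherry pig kiwi]
  15. access kiwi: HIT. Cache (old->new): [cherry pig kiwi]
  16. access kiwi: HIT. Cache (old->new): [cherry pig kiwi]
  17. access kiwi: HIT. Cache (old->new): [cherry pig kiwi]
  18. access pig: HIT. Cache (old->new): [cherry pig kiwi]
  19. access cat: MISS, evict cherry. Cache (old->new): [pig kiwi cat]
  20. access peach: MISS, evict pig. Cache (old->new): [kiwi cat peach]
  21. access kiwi: HIT. Cache (old->new): [kiwi cat peach]
  22. access cherry: MISS, evict kiwi. Cache (old->new): [cat peach cherry]
  23. access pig: MISS, evict cat. Cache (old->new): [peach cherry pig]
  24. access kiwi: MISS, evict peach. Cache (old->new): [cherry pig kiwi]
  25. access cat: MISS, evict cherry. Cache (old->new): [pig kiwi cat]
Total: 13 hits, 12 misses, 9 evictions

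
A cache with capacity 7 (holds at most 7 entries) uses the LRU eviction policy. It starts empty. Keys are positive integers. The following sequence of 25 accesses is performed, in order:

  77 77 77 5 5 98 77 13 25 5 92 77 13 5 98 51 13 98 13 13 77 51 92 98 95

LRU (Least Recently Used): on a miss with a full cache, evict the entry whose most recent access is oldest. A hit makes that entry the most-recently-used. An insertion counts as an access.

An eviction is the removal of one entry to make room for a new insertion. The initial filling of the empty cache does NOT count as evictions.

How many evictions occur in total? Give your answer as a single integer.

Answer: 1

Derivation:
LRU simulation (capacity=7):
  1. access 77: MISS. Cache (LRU->MRU): [77]
  2. access 77: HIT. Cache (LRU->MRU): [77]
  3. access 77: HIT. Cache (LRU->MRU): [77]
  4. access 5: MISS. Cache (LRU->MRU): [77 5]
  5. access 5: HIT. Cache (LRU->MRU): [77 5]
  6. access 98: MISS. Cache (LRU->MRU): [77 5 98]
  7. access 77: HIT. Cache (LRU->MRU): [5 98 77]
  8. access 13: MISS. Cache (LRU->MRU): [5 98 77 13]
  9. access 25: MISS. Cache (LRU->MRU): [5 98 77 13 25]
  10. access 5: HIT. Cache (LRU->MRU): [98 77 13 25 5]
  11. access 92: MISS. Cache (LRU->MRU): [98 77 13 25 5 92]
  12. access 77: HIT. Cache (LRU->MRU): [98 13 25 5 92 77]
  13. access 13: HIT. Cache (LRU->MRU): [98 25 5 92 77 13]
  14. access 5: HIT. Cache (LRU->MRU): [98 25 92 77 13 5]
  15. access 98: HIT. Cache (LRU->MRU): [25 92 77 13 5 98]
  16. access 51: MISS. Cache (LRU->MRU): [25 92 77 13 5 98 51]
  17. access 13: HIT. Cache (LRU->MRU): [25 92 77 5 98 51 13]
  18. access 98: HIT. Cache (LRU->MRU): [25 92 77 5 51 13 98]
  19. access 13: HIT. Cache (LRU->MRU): [25 92 77 5 51 98 13]
  20. access 13: HIT. Cache (LRU->MRU): [25 92 77 5 51 98 13]
  21. access 77: HIT. Cache (LRU->MRU): [25 92 5 51 98 13 77]
  22. access 51: HIT. Cache (LRU->MRU): [25 92 5 98 13 77 51]
  23. access 92: HIT. Cache (LRU->MRU): [25 5 98 13 77 51 92]
  24. access 98: HIT. Cache (LRU->MRU): [25 5 13 77 51 92 98]
  25. access 95: MISS, evict 25. Cache (LRU->MRU): [5 13 77 51 92 98 95]
Total: 17 hits, 8 misses, 1 evictions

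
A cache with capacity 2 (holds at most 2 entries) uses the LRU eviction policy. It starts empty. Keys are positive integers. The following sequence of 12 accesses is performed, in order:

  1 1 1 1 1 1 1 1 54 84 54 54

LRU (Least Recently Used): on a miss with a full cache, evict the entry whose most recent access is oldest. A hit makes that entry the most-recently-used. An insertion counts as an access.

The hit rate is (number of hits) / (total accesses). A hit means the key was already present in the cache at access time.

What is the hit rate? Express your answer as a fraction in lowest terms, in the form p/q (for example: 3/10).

Answer: 3/4

Derivation:
LRU simulation (capacity=2):
  1. access 1: MISS. Cache (LRU->MRU): [1]
  2. access 1: HIT. Cache (LRU->MRU): [1]
  3. access 1: HIT. Cache (LRU->MRU): [1]
  4. access 1: HIT. Cache (LRU->MRU): [1]
  5. access 1: HIT. Cache (LRU->MRU): [1]
  6. access 1: HIT. Cache (LRU->MRU): [1]
  7. access 1: HIT. Cache (LRU->MRU): [1]
  8. access 1: HIT. Cache (LRU->MRU): [1]
  9. access 54: MISS. Cache (LRU->MRU): [1 54]
  10. access 84: MISS, evict 1. Cache (LRU->MRU): [54 84]
  11. access 54: HIT. Cache (LRU->MRU): [84 54]
  12. access 54: HIT. Cache (LRU->MRU): [84 54]
Total: 9 hits, 3 misses, 1 evictions

Hit rate = 9/12 = 3/4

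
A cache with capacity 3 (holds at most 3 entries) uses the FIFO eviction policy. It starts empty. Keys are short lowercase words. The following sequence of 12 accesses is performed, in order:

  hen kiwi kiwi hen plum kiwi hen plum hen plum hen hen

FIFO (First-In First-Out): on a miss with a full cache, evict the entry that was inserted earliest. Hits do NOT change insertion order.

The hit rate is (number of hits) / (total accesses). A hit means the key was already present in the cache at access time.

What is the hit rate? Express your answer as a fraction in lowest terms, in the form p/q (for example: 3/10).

Answer: 3/4

Derivation:
FIFO simulation (capacity=3):
  1. access hen: MISS. Cache (old->new): [hen]
  2. access kiwi: MISS. Cache (old->new): [hen kiwi]
  3. access kiwi: HIT. Cache (old->new): [hen kiwi]
  4. access hen: HIT. Cache (old->new): [hen kiwi]
  5. access plum: MISS. Cache (old->new): [hen kiwi plum]
  6. access kiwi: HIT. Cache (old->new): [hen kiwi plum]
  7. access hen: HIT. Cache (old->new): [hen kiwi plum]
  8. access plum: HIT. Cache (old->new): [hen kiwi plum]
  9. access hen: HIT. Cache (old->new): [hen kiwi plum]
  10. access plum: HIT. Cache (old->new): [hen kiwi plum]
  11. access hen: HIT. Cache (old->new): [hen kiwi plum]
  12. access hen: HIT. Cache (old->new): [hen kiwi plum]
Total: 9 hits, 3 misses, 0 evictions

Hit rate = 9/12 = 3/4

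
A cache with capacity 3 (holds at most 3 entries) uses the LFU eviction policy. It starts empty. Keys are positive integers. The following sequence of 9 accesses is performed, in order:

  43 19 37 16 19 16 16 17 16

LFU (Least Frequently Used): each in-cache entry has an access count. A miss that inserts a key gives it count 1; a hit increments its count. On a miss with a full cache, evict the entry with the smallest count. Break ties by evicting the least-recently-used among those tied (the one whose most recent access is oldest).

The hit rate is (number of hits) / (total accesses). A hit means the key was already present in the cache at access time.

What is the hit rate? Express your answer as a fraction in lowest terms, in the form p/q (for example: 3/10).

Answer: 4/9

Derivation:
LFU simulation (capacity=3):
  1. access 43: MISS. Cache: [43(c=1)]
  2. access 19: MISS. Cache: [43(c=1) 19(c=1)]
  3. access 37: MISS. Cache: [43(c=1) 19(c=1) 37(c=1)]
  4. access 16: MISS, evict 43(c=1). Cache: [19(c=1) 37(c=1) 16(c=1)]
  5. access 19: HIT, count now 2. Cache: [37(c=1) 16(c=1) 19(c=2)]
  6. access 16: HIT, count now 2. Cache: [37(c=1) 19(c=2) 16(c=2)]
  7. access 16: HIT, count now 3. Cache: [37(c=1) 19(c=2) 16(c=3)]
  8. access 17: MISS, evict 37(c=1). Cache: [17(c=1) 19(c=2) 16(c=3)]
  9. access 16: HIT, count now 4. Cache: [17(c=1) 19(c=2) 16(c=4)]
Total: 4 hits, 5 misses, 2 evictions

Hit rate = 4/9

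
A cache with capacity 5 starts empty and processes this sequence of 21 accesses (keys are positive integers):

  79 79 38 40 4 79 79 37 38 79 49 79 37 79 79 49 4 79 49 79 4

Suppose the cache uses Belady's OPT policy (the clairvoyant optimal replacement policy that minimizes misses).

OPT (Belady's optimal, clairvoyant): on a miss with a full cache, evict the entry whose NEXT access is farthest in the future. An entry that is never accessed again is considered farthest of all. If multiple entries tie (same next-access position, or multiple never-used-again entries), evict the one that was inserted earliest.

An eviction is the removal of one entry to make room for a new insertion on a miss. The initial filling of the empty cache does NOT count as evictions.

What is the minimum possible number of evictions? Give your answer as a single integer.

OPT (Belady) simulation (capacity=5):
  1. access 79: MISS. Cache: [79]
  2. access 79: HIT. Next use of 79: step 6. Cache: [79]
  3. access 38: MISS. Cache: [79 38]
  4. access 40: MISS. Cache: [79 38 40]
  5. access 4: MISS. Cache: [79 38 40 4]
  6. access 79: HIT. Next use of 79: step 7. Cache: [79 38 40 4]
  7. access 79: HIT. Next use of 79: step 10. Cache: [79 38 40 4]
  8. access 37: MISS. Cache: [79 38 40 4 37]
  9. access 38: HIT. Next use of 38: never. Cache: [79 38 40 4 37]
  10. access 79: HIT. Next use of 79: step 12. Cache: [79 38 40 4 37]
  11. access 49: MISS, evict 38 (next use: never). Cache: [79 40 4 37 49]
  12. access 79: HIT. Next use of 79: step 14. Cache: [79 40 4 37 49]
  13. access 37: HIT. Next use of 37: never. Cache: [79 40 4 37 49]
  14. access 79: HIT. Next use of 79: step 15. Cache: [79 40 4 37 49]
  15. access 79: HIT. Next use of 79: step 18. Cache: [79 40 4 37 49]
  16. access 49: HIT. Next use of 49: step 19. Cache: [79 40 4 37 49]
  17. access 4: HIT. Next use of 4: step 21. Cache: [79 40 4 37 49]
  18. access 79: HIT. Next use of 79: step 20. Cache: [79 40 4 37 49]
  19. access 49: HIT. Next use of 49: never. Cache: [79 40 4 37 49]
  20. access 79: HIT. Next use of 79: never. Cache: [79 40 4 37 49]
  21. access 4: HIT. Next use of 4: never. Cache: [79 40 4 37 49]
Total: 15 hits, 6 misses, 1 evictions

Answer: 1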